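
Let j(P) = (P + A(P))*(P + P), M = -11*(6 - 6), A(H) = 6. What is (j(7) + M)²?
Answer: 33124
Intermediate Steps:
M = 0 (M = -11*0 = 0)
j(P) = 2*P*(6 + P) (j(P) = (P + 6)*(P + P) = (6 + P)*(2*P) = 2*P*(6 + P))
(j(7) + M)² = (2*7*(6 + 7) + 0)² = (2*7*13 + 0)² = (182 + 0)² = 182² = 33124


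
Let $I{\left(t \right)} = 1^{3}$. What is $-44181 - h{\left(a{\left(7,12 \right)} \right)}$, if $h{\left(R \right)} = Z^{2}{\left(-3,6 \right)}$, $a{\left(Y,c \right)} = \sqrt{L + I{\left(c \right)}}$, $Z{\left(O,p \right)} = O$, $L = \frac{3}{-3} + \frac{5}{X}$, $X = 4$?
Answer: $-44190$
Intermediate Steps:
$L = \frac{1}{4}$ ($L = \frac{3}{-3} + \frac{5}{4} = 3 \left(- \frac{1}{3}\right) + 5 \cdot \frac{1}{4} = -1 + \frac{5}{4} = \frac{1}{4} \approx 0.25$)
$I{\left(t \right)} = 1$
$a{\left(Y,c \right)} = \frac{\sqrt{5}}{2}$ ($a{\left(Y,c \right)} = \sqrt{\frac{1}{4} + 1} = \sqrt{\frac{5}{4}} = \frac{\sqrt{5}}{2}$)
$h{\left(R \right)} = 9$ ($h{\left(R \right)} = \left(-3\right)^{2} = 9$)
$-44181 - h{\left(a{\left(7,12 \right)} \right)} = -44181 - 9 = -44190$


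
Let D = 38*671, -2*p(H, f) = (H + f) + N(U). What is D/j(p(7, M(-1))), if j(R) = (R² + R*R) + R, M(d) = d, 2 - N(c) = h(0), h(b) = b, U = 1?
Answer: 12749/14 ≈ 910.64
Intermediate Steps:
N(c) = 2 (N(c) = 2 - 1*0 = 2 + 0 = 2)
p(H, f) = -1 - H/2 - f/2 (p(H, f) = -((H + f) + 2)/2 = -(2 + H + f)/2 = -1 - H/2 - f/2)
j(R) = R + 2*R² (j(R) = (R² + R²) + R = 2*R² + R = R + 2*R²)
D = 25498
D/j(p(7, M(-1))) = 25498/(((-1 - ½*7 - ½*(-1))*(1 + 2*(-1 - ½*7 - ½*(-1))))) = 25498/(((-1 - 7/2 + ½)*(1 + 2*(-1 - 7/2 + ½)))) = 25498/((-4*(1 + 2*(-4)))) = 25498/((-4*(1 - 8))) = 25498/((-4*(-7))) = 25498/28 = 25498*(1/28) = 12749/14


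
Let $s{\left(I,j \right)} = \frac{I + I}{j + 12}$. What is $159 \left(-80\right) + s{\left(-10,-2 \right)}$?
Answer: $-12722$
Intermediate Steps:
$s{\left(I,j \right)} = \frac{2 I}{12 + j}$
$159 \left(-80\right) + s{\left(-10,-2 \right)} = 159 \left(-80\right) + 2 \left(-10\right) \frac{1}{12 - 2} = -12720 + 2 \left(-10\right) \frac{1}{10} = -12720 - 2 = -12722$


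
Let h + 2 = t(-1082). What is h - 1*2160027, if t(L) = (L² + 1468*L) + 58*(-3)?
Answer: -2577855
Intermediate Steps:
t(L) = -174 + L² + 1468*L (t(L) = (L² + 1468*L) - 174 = -174 + L² + 1468*L)
h = -417828 (h = -2 + (-174 + (-1082)² + 1468*(-1082)) = -2 + (-174 + 1170724 - 1588376) = -2 - 417826 = -417828)
h - 1*2160027 = -417828 - 1*2160027 = -417828 - 2160027 = -2577855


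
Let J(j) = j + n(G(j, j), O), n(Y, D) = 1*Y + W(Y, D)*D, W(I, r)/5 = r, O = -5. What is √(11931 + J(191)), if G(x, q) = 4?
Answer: √12251 ≈ 110.68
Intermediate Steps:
W(I, r) = 5*r
n(Y, D) = Y + 5*D² (n(Y, D) = 1*Y + (5*D)*D = Y + 5*D²)
J(j) = 129 + j (J(j) = j + (4 + 5*(-5)²) = j + (4 + 5*25) = j + (4 + 125) = j + 129 = 129 + j)
√(11931 + J(191)) = √(11931 + (129 + 191)) = √(11931 + 320) = √12251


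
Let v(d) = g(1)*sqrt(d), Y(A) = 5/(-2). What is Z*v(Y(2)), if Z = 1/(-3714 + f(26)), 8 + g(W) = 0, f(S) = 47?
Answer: 4*I*sqrt(10)/3667 ≈ 0.0034494*I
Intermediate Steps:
Y(A) = -5/2 (Y(A) = 5*(-1/2) = -5/2)
g(W) = -8 (g(W) = -8 + 0 = -8)
v(d) = -8*sqrt(d)
Z = -1/3667 (Z = 1/(-3714 + 47) = 1/(-3667) = -1/3667 ≈ -0.00027270)
Z*v(Y(2)) = -(-8)*sqrt(-5/2)/3667 = -(-8)*I*sqrt(10)/2/3667 = -(-4)*I*sqrt(10)/3667 = 4*I*sqrt(10)/3667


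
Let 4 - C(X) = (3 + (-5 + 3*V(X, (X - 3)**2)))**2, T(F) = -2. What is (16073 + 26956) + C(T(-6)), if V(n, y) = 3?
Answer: 42984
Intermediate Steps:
C(X) = -45 (C(X) = 4 - (3 + (-5 + 3*3))**2 = 4 - (3 + (-5 + 9))**2 = 4 - (3 + 4)**2 = 4 - 1*7**2 = 4 - 1*49 = 4 - 49 = -45)
(16073 + 26956) + C(T(-6)) = (16073 + 26956) - 45 = 43029 - 45 = 42984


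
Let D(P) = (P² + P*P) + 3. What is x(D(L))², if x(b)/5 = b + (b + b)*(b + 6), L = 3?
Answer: 33350625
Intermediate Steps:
D(P) = 3 + 2*P² (D(P) = (P² + P²) + 3 = 2*P² + 3 = 3 + 2*P²)
x(b) = 5*b + 10*b*(6 + b) (x(b) = 5*(b + (b + b)*(b + 6)) = 5*(b + (2*b)*(6 + b)) = 5*(b + 2*b*(6 + b)) = 5*b + 10*b*(6 + b))
x(D(L))² = (5*(3 + 2*3²)*(13 + 2*(3 + 2*3²)))² = (5*(3 + 2*9)*(13 + 2*(3 + 2*9)))² = (5*(3 + 18)*(13 + 2*(3 + 18)))² = (5*21*(13 + 2*21))² = (5*21*(13 + 42))² = (5*21*55)² = 5775² = 33350625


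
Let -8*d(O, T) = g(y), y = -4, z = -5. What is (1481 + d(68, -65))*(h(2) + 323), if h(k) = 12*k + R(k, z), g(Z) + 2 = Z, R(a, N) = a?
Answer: 2068523/4 ≈ 5.1713e+5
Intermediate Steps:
g(Z) = -2 + Z
d(O, T) = ¾ (d(O, T) = -(-2 - 4)/8 = -⅛*(-6) = ¾)
h(k) = 13*k (h(k) = 12*k + k = 13*k)
(1481 + d(68, -65))*(h(2) + 323) = (1481 + ¾)*(13*2 + 323) = 5927*(26 + 323)/4 = (5927/4)*349 = 2068523/4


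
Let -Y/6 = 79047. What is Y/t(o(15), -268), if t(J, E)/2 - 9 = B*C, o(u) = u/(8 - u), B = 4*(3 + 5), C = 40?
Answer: -237141/1289 ≈ -183.97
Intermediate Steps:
Y = -474282 (Y = -6*79047 = -474282)
B = 32 (B = 4*8 = 32)
t(J, E) = 2578 (t(J, E) = 18 + 2*(32*40) = 18 + 2*1280 = 18 + 2560 = 2578)
Y/t(o(15), -268) = -474282/2578 = -474282*1/2578 = -237141/1289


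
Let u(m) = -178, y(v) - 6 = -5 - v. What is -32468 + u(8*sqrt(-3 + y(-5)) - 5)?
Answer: -32646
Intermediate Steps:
y(v) = 1 - v (y(v) = 6 + (-5 - v) = 1 - v)
-32468 + u(8*sqrt(-3 + y(-5)) - 5) = -32468 - 178 = -32646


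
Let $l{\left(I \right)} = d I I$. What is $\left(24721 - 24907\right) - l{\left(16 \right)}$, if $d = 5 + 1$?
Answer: $-1722$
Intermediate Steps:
$d = 6$
$l{\left(I \right)} = 6 I^{2}$ ($l{\left(I \right)} = 6 I I = 6 I^{2}$)
$\left(24721 - 24907\right) - l{\left(16 \right)} = \left(24721 - 24907\right) - 6 \cdot 16^{2} = \left(24721 - 24907\right) - 6 \cdot 256 = -186 - 1536 = -1722$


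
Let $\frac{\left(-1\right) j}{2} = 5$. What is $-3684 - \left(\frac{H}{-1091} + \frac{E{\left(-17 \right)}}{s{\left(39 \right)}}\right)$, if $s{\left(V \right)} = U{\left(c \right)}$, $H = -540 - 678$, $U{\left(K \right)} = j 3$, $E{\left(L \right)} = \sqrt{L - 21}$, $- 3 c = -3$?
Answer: $- \frac{4020462}{1091} + \frac{i \sqrt{38}}{30} \approx -3685.1 + 0.20548 i$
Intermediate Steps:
$c = 1$ ($c = \left(- \frac{1}{3}\right) \left(-3\right) = 1$)
$j = -10$ ($j = \left(-2\right) 5 = -10$)
$E{\left(L \right)} = \sqrt{-21 + L}$
$U{\left(K \right)} = -30$ ($U{\left(K \right)} = \left(-10\right) 3 = -30$)
$H = -1218$ ($H = -540 - 678 = -1218$)
$s{\left(V \right)} = -30$
$-3684 - \left(\frac{H}{-1091} + \frac{E{\left(-17 \right)}}{s{\left(39 \right)}}\right) = -3684 - \left(- \frac{1218}{-1091} + \frac{\sqrt{-21 - 17}}{-30}\right) = -3684 - \left(\left(-1218\right) \left(- \frac{1}{1091}\right) + \sqrt{-38} \left(- \frac{1}{30}\right)\right) = -3684 - \left(\frac{1218}{1091} + i \sqrt{38} \left(- \frac{1}{30}\right)\right) = -3684 - \left(\frac{1218}{1091} - \frac{i \sqrt{38}}{30}\right) = - \frac{4020462}{1091} + \frac{i \sqrt{38}}{30}$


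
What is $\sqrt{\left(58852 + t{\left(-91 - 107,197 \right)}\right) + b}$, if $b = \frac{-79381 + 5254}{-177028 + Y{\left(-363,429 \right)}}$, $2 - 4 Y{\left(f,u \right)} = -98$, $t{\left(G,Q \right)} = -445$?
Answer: $\frac{2 \sqrt{50830779235029}}{59001} \approx 241.68$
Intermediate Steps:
$Y{\left(f,u \right)} = 25$ ($Y{\left(f,u \right)} = \frac{1}{2} - - \frac{49}{2} = \frac{1}{2} + \frac{49}{2} = 25$)
$b = \frac{24709}{59001}$ ($b = \frac{-79381 + 5254}{-177028 + 25} = - \frac{74127}{-177003} = \left(-74127\right) \left(- \frac{1}{177003}\right) = \frac{24709}{59001} \approx 0.41879$)
$\sqrt{\left(58852 + t{\left(-91 - 107,197 \right)}\right) + b} = \sqrt{\left(58852 - 445\right) + \frac{24709}{59001}} = \sqrt{58407 + \frac{24709}{59001}} = \sqrt{\frac{3446096116}{59001}} = \frac{2 \sqrt{50830779235029}}{59001}$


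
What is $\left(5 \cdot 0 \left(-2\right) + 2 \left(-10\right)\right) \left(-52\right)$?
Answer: $1040$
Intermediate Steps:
$\left(5 \cdot 0 \left(-2\right) + 2 \left(-10\right)\right) \left(-52\right) = \left(0 \left(-2\right) - 20\right) \left(-52\right) = \left(0 - 20\right) \left(-52\right) = \left(-20\right) \left(-52\right) = 1040$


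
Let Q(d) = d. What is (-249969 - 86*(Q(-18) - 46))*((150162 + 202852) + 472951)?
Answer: -201919533725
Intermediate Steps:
(-249969 - 86*(Q(-18) - 46))*((150162 + 202852) + 472951) = (-249969 - 86*(-18 - 46))*((150162 + 202852) + 472951) = (-249969 - 86*(-64))*(353014 + 472951) = (-249969 + 5504)*825965 = -244465*825965 = -201919533725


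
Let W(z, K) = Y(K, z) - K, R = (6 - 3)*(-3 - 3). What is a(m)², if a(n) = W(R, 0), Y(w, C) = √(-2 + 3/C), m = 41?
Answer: -13/6 ≈ -2.1667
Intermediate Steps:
R = -18 (R = 3*(-6) = -18)
W(z, K) = √(-2 + 3/z) - K
a(n) = I*√78/6 (a(n) = √(-2 + 3/(-18)) - 1*0 = √(-2 + 3*(-1/18)) + 0 = √(-2 - ⅙) + 0 = √(-13/6) + 0 = I*√78/6 + 0 = I*√78/6)
a(m)² = (I*√78/6)² = -13/6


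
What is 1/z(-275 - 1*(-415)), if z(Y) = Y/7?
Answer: 1/20 ≈ 0.050000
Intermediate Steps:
z(Y) = Y/7 (z(Y) = Y*(⅐) = Y/7)
1/z(-275 - 1*(-415)) = 1/((-275 - 1*(-415))/7) = 1/((-275 + 415)/7) = 1/((⅐)*140) = 1/20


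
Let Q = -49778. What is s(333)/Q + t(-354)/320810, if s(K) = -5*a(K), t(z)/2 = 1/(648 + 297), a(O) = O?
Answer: 252385286903/7545484885050 ≈ 0.033449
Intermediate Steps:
t(z) = 2/945 (t(z) = 2/(648 + 297) = 2/945)
s(K) = -5*K
s(333)/Q + t(-354)/320810 = -5*333/(-49778) + (2/945)/320810 = -1665*(-1/49778) + (2/945)*(1/320810) = 1665/49778 + 1/151582725 = 252385286903/7545484885050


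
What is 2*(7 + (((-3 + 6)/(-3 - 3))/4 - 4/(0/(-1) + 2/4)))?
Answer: -9/4 ≈ -2.2500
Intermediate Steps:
2*(7 + (((-3 + 6)/(-3 - 3))/4 - 4/(0/(-1) + 2/4))) = 2*(7 + ((3/(-6))*(¼) - 4/(0*(-1) + 2*(¼)))) = 2*(7 + ((3*(-⅙))*(¼) - 4/(0 + ½))) = 2*(7 + (-½*¼ - 4/½)) = 2*(7 + (-⅛ - 4*2)) = 2*(7 + (-⅛ - 8)) = 2*(7 - 65/8) = 2*(-9/8) = -9/4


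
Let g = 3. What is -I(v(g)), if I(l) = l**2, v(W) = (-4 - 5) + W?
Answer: -36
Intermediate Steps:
v(W) = -9 + W
-I(v(g)) = -(-9 + 3)**2 = -1*(-6)**2 = -1*36 = -36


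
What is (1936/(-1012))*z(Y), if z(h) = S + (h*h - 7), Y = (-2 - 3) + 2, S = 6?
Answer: -352/23 ≈ -15.304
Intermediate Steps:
Y = -3 (Y = -5 + 2 = -3)
z(h) = -1 + h² (z(h) = 6 + (h*h - 7) = 6 + (h² - 7) = 6 + (-7 + h²) = -1 + h²)
(1936/(-1012))*z(Y) = (1936/(-1012))*(-1 + (-3)²) = (1936*(-1/1012))*(-1 + 9) = -44/23*8 = -352/23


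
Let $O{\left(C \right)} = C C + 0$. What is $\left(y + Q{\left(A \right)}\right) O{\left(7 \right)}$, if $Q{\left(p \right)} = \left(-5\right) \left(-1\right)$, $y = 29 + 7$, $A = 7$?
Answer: $2009$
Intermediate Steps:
$O{\left(C \right)} = C^{2}$ ($O{\left(C \right)} = C^{2} + 0 = C^{2}$)
$y = 36$
$Q{\left(p \right)} = 5$
$\left(y + Q{\left(A \right)}\right) O{\left(7 \right)} = \left(36 + 5\right) 7^{2} = 41 \cdot 49 = 2009$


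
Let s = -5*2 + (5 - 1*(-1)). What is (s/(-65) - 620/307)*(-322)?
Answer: 12581184/19955 ≈ 630.48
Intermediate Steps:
s = -4 (s = -10 + (5 + 1) = -10 + 6 = -4)
(s/(-65) - 620/307)*(-322) = (-4/(-65) - 620/307)*(-322) = (-4*(-1/65) - 620*1/307)*(-322) = (4/65 - 620/307)*(-322) = -39072/19955*(-322) = 12581184/19955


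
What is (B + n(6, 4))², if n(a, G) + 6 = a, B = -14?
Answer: 196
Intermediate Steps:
n(a, G) = -6 + a
(B + n(6, 4))² = (-14 + (-6 + 6))² = (-14 + 0)² = (-14)² = 196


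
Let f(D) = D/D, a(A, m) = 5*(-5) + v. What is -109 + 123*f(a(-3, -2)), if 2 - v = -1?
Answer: 14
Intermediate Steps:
v = 3 (v = 2 - 1*(-1) = 2 + 1 = 3)
a(A, m) = -22 (a(A, m) = 5*(-5) + 3 = -25 + 3 = -22)
f(D) = 1
-109 + 123*f(a(-3, -2)) = -109 + 123*1 = -109 + 123 = 14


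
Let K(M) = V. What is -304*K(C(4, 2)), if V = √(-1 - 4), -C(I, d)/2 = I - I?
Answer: -304*I*√5 ≈ -679.76*I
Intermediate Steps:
C(I, d) = 0 (C(I, d) = -2*(I - I) = -2*0 = 0)
V = I*√5 (V = √(-5) = I*√5 ≈ 2.2361*I)
K(M) = I*√5
-304*K(C(4, 2)) = -304*I*√5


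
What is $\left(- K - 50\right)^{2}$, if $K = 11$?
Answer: $3721$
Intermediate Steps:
$\left(- K - 50\right)^{2} = \left(\left(-1\right) 11 - 50\right)^{2} = \left(-11 - 50\right)^{2} = \left(-61\right)^{2} = 3721$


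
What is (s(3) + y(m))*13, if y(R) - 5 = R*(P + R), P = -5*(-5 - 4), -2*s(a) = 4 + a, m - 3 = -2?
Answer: 1235/2 ≈ 617.50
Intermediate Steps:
m = 1 (m = 3 - 2 = 1)
s(a) = -2 - a/2 (s(a) = -(4 + a)/2 = -2 - a/2)
P = 45 (P = -5*(-9) = 45)
y(R) = 5 + R*(45 + R)
(s(3) + y(m))*13 = ((-2 - 1/2*3) + (5 + 1**2 + 45*1))*13 = ((-2 - 3/2) + (5 + 1 + 45))*13 = (-7/2 + 51)*13 = (95/2)*13 = 1235/2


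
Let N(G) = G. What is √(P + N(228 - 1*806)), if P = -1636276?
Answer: I*√1636854 ≈ 1279.4*I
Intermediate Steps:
√(P + N(228 - 1*806)) = √(-1636276 + (228 - 1*806)) = √(-1636276 + (228 - 806)) = √(-1636276 - 578) = √(-1636854) = I*√1636854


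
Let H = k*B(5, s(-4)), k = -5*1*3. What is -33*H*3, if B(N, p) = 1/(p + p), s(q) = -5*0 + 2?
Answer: 1485/4 ≈ 371.25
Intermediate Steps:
s(q) = 2 (s(q) = 0 + 2 = 2)
B(N, p) = 1/(2*p)
k = -15 (k = -5*3 = -15)
H = -15/4 (H = -15/(2*2) = -15*¼ = -15/4 ≈ -3.7500)
-33*H*3 = -33*(-15/4)*3 = (495/4)*3 = 1485/4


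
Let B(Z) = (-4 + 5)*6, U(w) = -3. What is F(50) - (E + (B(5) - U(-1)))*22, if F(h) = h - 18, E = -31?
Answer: 516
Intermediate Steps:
F(h) = -18 + h
B(Z) = 6 (B(Z) = 1*6 = 6)
F(50) - (E + (B(5) - U(-1)))*22 = (-18 + 50) - (-31 + (6 - 1*(-3)))*22 = 32 - (-31 + (6 + 3))*22 = 32 - (-31 + 9)*22 = 32 - (-22)*22 = 32 - 1*(-484) = 32 + 484 = 516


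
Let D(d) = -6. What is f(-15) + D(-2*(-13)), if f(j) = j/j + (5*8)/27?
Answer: -95/27 ≈ -3.5185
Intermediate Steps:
f(j) = 67/27 (f(j) = 1 + 40*(1/27) = 1 + 40/27 = 67/27)
f(-15) + D(-2*(-13)) = 67/27 - 6 = -95/27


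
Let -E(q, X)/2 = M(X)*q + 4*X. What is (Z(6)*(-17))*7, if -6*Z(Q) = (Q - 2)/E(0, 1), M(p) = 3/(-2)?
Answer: -119/12 ≈ -9.9167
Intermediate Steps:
M(p) = -3/2 (M(p) = 3*(-½) = -3/2)
E(q, X) = -8*X + 3*q (E(q, X) = -2*(-3*q/2 + 4*X) = -2*(4*X - 3*q/2) = -8*X + 3*q)
Z(Q) = -1/24 + Q/48 (Z(Q) = -(Q - 2)/(6*(-8*1 + 3*0)) = -(-2 + Q)/(6*(-8 + 0)) = -(-2 + Q)/(6*(-8)) = -(-2 + Q)*(-1)/(6*8) = -(¼ - Q/8)/6 = -1/24 + Q/48)
(Z(6)*(-17))*7 = ((-1/24 + (1/48)*6)*(-17))*7 = ((-1/24 + ⅛)*(-17))*7 = ((1/12)*(-17))*7 = -17/12*7 = -119/12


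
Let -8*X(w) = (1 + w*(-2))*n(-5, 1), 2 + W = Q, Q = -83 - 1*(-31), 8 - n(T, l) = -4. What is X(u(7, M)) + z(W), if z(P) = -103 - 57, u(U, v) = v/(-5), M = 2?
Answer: -1627/10 ≈ -162.70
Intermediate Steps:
n(T, l) = 12 (n(T, l) = 8 - 1*(-4) = 8 + 4 = 12)
Q = -52 (Q = -83 + 31 = -52)
W = -54 (W = -2 - 52 = -54)
u(U, v) = -v/5 (u(U, v) = v*(-⅕) = -v/5)
X(w) = -3/2 + 3*w (X(w) = -(1 + w*(-2))*12/8 = -(1 - 2*w)*12/8 = -(12 - 24*w)/8 = -3/2 + 3*w)
z(P) = -160
X(u(7, M)) + z(W) = (-3/2 + 3*(-⅕*2)) - 160 = (-3/2 + 3*(-⅖)) - 160 = (-3/2 - 6/5) - 160 = -27/10 - 160 = -1627/10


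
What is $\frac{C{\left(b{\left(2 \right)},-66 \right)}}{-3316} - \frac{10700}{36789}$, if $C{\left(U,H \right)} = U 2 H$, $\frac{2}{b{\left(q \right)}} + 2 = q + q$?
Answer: $- \frac{7656263}{30498081} \approx -0.25104$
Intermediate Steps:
$b{\left(q \right)} = \frac{2}{-2 + 2 q}$ ($b{\left(q \right)} = \frac{2}{-2 + \left(q + q\right)} = \frac{2}{-2 + 2 q}$)
$C{\left(U,H \right)} = 2 H U$ ($C{\left(U,H \right)} = 2 U H = 2 H U$)
$\frac{C{\left(b{\left(2 \right)},-66 \right)}}{-3316} - \frac{10700}{36789} = \frac{2 \left(-66\right) \frac{1}{-1 + 2}}{-3316} - \frac{10700}{36789} = 2 \left(-66\right) 1^{-1} \left(- \frac{1}{3316}\right) - \frac{10700}{36789} = 2 \left(-66\right) 1 \left(- \frac{1}{3316}\right) - \frac{10700}{36789} = \left(-132\right) \left(- \frac{1}{3316}\right) - \frac{10700}{36789} = \frac{33}{829} - \frac{10700}{36789} = - \frac{7656263}{30498081}$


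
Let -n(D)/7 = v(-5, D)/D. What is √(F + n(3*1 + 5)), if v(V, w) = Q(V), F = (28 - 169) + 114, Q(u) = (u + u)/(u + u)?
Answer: I*√446/4 ≈ 5.2797*I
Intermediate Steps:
Q(u) = 1 (Q(u) = (2*u)/((2*u)) = (2*u)*(1/(2*u)) = 1)
F = -27 (F = -141 + 114 = -27)
v(V, w) = 1
n(D) = -7/D
√(F + n(3*1 + 5)) = √(-27 - 7/(3*1 + 5)) = √(-27 - 7/(3 + 5)) = √(-27 - 7/8) = √(-223/8) = I*√446/4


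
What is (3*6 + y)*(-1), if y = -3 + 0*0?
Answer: -15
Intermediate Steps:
y = -3 (y = -3 + 0 = -3)
(3*6 + y)*(-1) = (3*6 - 3)*(-1) = (18 - 3)*(-1) = 15*(-1) = -15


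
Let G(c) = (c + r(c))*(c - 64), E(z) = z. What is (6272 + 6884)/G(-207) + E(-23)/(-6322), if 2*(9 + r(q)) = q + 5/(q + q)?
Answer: 70515554479/453245175362 ≈ 0.15558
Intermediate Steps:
r(q) = -9 + q/2 + 5/(4*q) (r(q) = -9 + (q + 5/(q + q))/2 = -9 + (q + 5/((2*q)))/2 = -9 + (q + 5*(1/(2*q)))/2 = -9 + (q + 5/(2*q))/2 = -9 + (q/2 + 5/(4*q)) = -9 + q/2 + 5/(4*q))
G(c) = (-64 + c)*(-9 + 3*c/2 + 5/(4*c)) (G(c) = (c + (-9 + c/2 + 5/(4*c)))*(c - 64) = (-9 + 3*c/2 + 5/(4*c))*(-64 + c) = (-64 + c)*(-9 + 3*c/2 + 5/(4*c)))
(6272 + 6884)/G(-207) + E(-23)/(-6322) = (6272 + 6884)/(2309/4 - 105*(-207) - 80/(-207) + (3/2)*(-207)**2) - 23/(-6322) = 13156/(2309/4 + 21735 - 80*(-1/207) + (3/2)*42849) - 23*(-1/6322) = 13156/(2309/4 + 21735 + 80/207 + 128547/2) + 23/6322 = 13156/(71693321/828) + 23/6322 = 13156*(828/71693321) + 23/6322 = 10893168/71693321 + 23/6322 = 70515554479/453245175362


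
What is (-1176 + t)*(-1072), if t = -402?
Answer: 1691616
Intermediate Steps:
(-1176 + t)*(-1072) = (-1176 - 402)*(-1072) = -1578*(-1072) = 1691616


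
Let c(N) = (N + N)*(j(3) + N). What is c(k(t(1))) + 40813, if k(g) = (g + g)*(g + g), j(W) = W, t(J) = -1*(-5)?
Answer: 61413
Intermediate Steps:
t(J) = 5
k(g) = 4*g² (k(g) = (2*g)*(2*g) = 4*g²)
c(N) = 2*N*(3 + N) (c(N) = (N + N)*(3 + N) = (2*N)*(3 + N) = 2*N*(3 + N))
c(k(t(1))) + 40813 = 2*(4*5²)*(3 + 4*5²) + 40813 = 2*(4*25)*(3 + 4*25) + 40813 = 2*100*(3 + 100) + 40813 = 2*100*103 + 40813 = 20600 + 40813 = 61413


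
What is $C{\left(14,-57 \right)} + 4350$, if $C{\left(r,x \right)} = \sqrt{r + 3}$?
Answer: $4350 + \sqrt{17} \approx 4354.1$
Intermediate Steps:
$C{\left(r,x \right)} = \sqrt{3 + r}$
$C{\left(14,-57 \right)} + 4350 = \sqrt{3 + 14} + 4350 = \sqrt{17} + 4350 = 4350 + \sqrt{17}$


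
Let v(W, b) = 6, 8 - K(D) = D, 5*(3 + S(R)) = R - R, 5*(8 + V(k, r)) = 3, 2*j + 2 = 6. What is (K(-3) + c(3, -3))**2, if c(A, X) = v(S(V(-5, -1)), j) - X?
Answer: 400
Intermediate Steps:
j = 2 (j = -1 + (1/2)*6 = -1 + 3 = 2)
V(k, r) = -37/5 (V(k, r) = -8 + (1/5)*3 = -8 + 3/5 = -37/5)
S(R) = -3 (S(R) = -3 + (R - R)/5 = -3 + (1/5)*0 = -3 + 0 = -3)
K(D) = 8 - D
c(A, X) = 6 - X
(K(-3) + c(3, -3))**2 = ((8 - 1*(-3)) + (6 - 1*(-3)))**2 = ((8 + 3) + (6 + 3))**2 = (11 + 9)**2 = 20**2 = 400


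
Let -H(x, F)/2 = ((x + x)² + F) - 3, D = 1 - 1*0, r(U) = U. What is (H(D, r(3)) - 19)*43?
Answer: -1161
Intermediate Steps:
D = 1 (D = 1 + 0 = 1)
H(x, F) = 6 - 8*x² - 2*F (H(x, F) = -2*(((x + x)² + F) - 3) = -2*(((2*x)² + F) - 3) = -2*((4*x² + F) - 3) = -2*((F + 4*x²) - 3) = -2*(-3 + F + 4*x²) = 6 - 8*x² - 2*F)
(H(D, r(3)) - 19)*43 = ((6 - 8*1² - 2*3) - 19)*43 = ((6 - 8*1 - 6) - 19)*43 = ((6 - 8 - 6) - 19)*43 = (-8 - 19)*43 = -27*43 = -1161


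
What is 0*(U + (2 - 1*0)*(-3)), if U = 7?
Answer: 0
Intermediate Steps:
0*(U + (2 - 1*0)*(-3)) = 0*(7 + (2 - 1*0)*(-3)) = 0*(7 + (2 + 0)*(-3)) = 0*(7 + 2*(-3)) = 0*(7 - 6) = 0*1 = 0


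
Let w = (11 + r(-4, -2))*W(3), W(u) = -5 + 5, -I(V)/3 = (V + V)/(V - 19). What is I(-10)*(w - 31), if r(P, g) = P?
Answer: 1860/29 ≈ 64.138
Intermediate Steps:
I(V) = -6*V/(-19 + V) (I(V) = -3*(V + V)/(V - 19) = -3*2*V/(-19 + V) = -6*V/(-19 + V))
W(u) = 0
w = 0 (w = (11 - 4)*0 = 7*0 = 0)
I(-10)*(w - 31) = (-6*(-10)/(-19 - 10))*(0 - 31) = -6*(-10)/(-29)*(-31) = -6*(-10)*(-1/29)*(-31) = -60/29*(-31) = 1860/29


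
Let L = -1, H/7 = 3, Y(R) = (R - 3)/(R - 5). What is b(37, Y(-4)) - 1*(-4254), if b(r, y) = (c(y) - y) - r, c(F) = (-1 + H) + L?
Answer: 38117/9 ≈ 4235.2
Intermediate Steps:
Y(R) = (-3 + R)/(-5 + R)
H = 21 (H = 7*3 = 21)
c(F) = 19 (c(F) = (-1 + 21) - 1 = 20 - 1 = 19)
b(r, y) = 19 - r - y (b(r, y) = (19 - y) - r = 19 - r - y)
b(37, Y(-4)) - 1*(-4254) = (19 - 1*37 - (-3 - 4)/(-5 - 4)) - 1*(-4254) = (19 - 37 - (-7)/(-9)) + 4254 = (19 - 37 - (-1)*(-7)/9) + 4254 = (19 - 37 - 1*7/9) + 4254 = (19 - 37 - 7/9) + 4254 = -169/9 + 4254 = 38117/9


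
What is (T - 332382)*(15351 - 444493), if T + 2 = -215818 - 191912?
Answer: 317614002188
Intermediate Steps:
T = -407732 (T = -2 + (-215818 - 191912) = -2 - 407730 = -407732)
(T - 332382)*(15351 - 444493) = (-407732 - 332382)*(15351 - 444493) = -740114*(-429142) = 317614002188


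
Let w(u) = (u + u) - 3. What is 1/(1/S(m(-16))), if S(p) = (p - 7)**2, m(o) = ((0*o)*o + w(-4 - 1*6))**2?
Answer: 272484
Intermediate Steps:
w(u) = -3 + 2*u (w(u) = 2*u - 3 = -3 + 2*u)
m(o) = 529 (m(o) = ((0*o)*o + (-3 + 2*(-4 - 1*6)))**2 = (0*o + (-3 + 2*(-4 - 6)))**2 = (0 + (-3 + 2*(-10)))**2 = (0 + (-3 - 20))**2 = (0 - 23)**2 = (-23)**2 = 529)
S(p) = (-7 + p)**2
1/(1/S(m(-16))) = 1/(1/((-7 + 529)**2)) = 1/(1/(522**2)) = 1/(1/272484) = 272484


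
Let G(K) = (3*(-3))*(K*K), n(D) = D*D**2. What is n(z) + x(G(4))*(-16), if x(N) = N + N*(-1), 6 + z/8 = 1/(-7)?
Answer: -40707584/343 ≈ -1.1868e+5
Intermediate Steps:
z = -344/7 (z = -48 + 8/(-7) = -48 + 8*(-1/7) = -48 - 8/7 = -344/7 ≈ -49.143)
n(D) = D**3
G(K) = -9*K**2
x(N) = 0 (x(N) = N - N = 0)
n(z) + x(G(4))*(-16) = (-344/7)**3 + 0*(-16) = -40707584/343 + 0 = -40707584/343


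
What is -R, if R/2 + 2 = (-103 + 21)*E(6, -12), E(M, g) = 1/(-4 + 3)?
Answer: -160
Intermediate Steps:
E(M, g) = -1 (E(M, g) = 1/(-1) = -1)
R = 160 (R = -4 + 2*((-103 + 21)*(-1)) = -4 + 2*(-82*(-1)) = -4 + 2*82 = -4 + 164 = 160)
-R = -1*160 = -160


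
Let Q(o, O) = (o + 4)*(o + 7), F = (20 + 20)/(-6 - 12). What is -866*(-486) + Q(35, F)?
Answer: 422514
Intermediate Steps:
F = -20/9 (F = 40/(-18) = 40*(-1/18) = -20/9 ≈ -2.2222)
Q(o, O) = (4 + o)*(7 + o)
-866*(-486) + Q(35, F) = -866*(-486) + (28 + 35² + 11*35) = 420876 + (28 + 1225 + 385) = 420876 + 1638 = 422514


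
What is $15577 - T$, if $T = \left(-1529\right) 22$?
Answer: $49215$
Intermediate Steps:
$T = -33638$
$15577 - T = 15577 - -33638 = 15577 + 33638 = 49215$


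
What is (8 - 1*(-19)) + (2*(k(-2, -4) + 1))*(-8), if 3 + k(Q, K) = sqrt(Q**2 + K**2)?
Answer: 59 - 32*sqrt(5) ≈ -12.554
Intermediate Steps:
k(Q, K) = -3 + sqrt(K**2 + Q**2) (k(Q, K) = -3 + sqrt(Q**2 + K**2) = -3 + sqrt(K**2 + Q**2))
(8 - 1*(-19)) + (2*(k(-2, -4) + 1))*(-8) = (8 - 1*(-19)) + (2*((-3 + sqrt((-4)**2 + (-2)**2)) + 1))*(-8) = (8 + 19) + (2*((-3 + sqrt(16 + 4)) + 1))*(-8) = 27 + (2*((-3 + sqrt(20)) + 1))*(-8) = 27 + (2*((-3 + 2*sqrt(5)) + 1))*(-8) = 27 + (2*(-2 + 2*sqrt(5)))*(-8) = 27 + (-4 + 4*sqrt(5))*(-8) = 27 + (32 - 32*sqrt(5)) = 59 - 32*sqrt(5)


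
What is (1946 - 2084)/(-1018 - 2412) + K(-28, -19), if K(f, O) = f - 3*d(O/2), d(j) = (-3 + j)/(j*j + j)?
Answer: -15230923/553945 ≈ -27.495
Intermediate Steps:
d(j) = (-3 + j)/(j + j²) (d(j) = (-3 + j)/(j² + j) = (-3 + j)/(j + j²))
K(f, O) = f - 6*(-3 + O/2)/(O*(1 + O/2)) (K(f, O) = f - 3*(-3 + O/2)/((O/2)*(1 + O/2)) = f - 3*2/O*(-3 + O/2)/(1 + O/2) = f - 6*(-3 + O/2)/(O*(1 + O/2)))
(1946 - 2084)/(-1018 - 2412) + K(-28, -19) = (1946 - 2084)/(-1018 - 2412) + (36 - 6*(-19) - 19*(-28)*(2 - 19))/((-19)*(2 - 19)) = -138/(-3430) - 1/19*(36 + 114 - 19*(-28)*(-17))/(-17) = -138*(-1/3430) - 1/19*(-1/17)*(36 + 114 - 9044) = 69/1715 - 1/19*(-1/17)*(-8894) = 69/1715 - 8894/323 = -15230923/553945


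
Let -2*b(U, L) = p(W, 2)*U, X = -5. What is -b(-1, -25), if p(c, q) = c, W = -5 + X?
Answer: 5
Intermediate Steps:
W = -10 (W = -5 - 5 = -10)
b(U, L) = 5*U (b(U, L) = -(-5)*U = 5*U)
-b(-1, -25) = -5*(-1) = -1*(-5) = 5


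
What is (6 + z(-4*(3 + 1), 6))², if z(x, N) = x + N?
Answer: 16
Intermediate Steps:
z(x, N) = N + x
(6 + z(-4*(3 + 1), 6))² = (6 + (6 - 4*(3 + 1)))² = (6 + (6 - 4*4))² = (6 + (6 - 16))² = (6 - 10)² = (-4)² = 16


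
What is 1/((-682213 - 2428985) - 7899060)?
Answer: -1/11010258 ≈ -9.0824e-8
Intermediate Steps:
1/((-682213 - 2428985) - 7899060) = 1/(-3111198 - 7899060) = 1/(-11010258) = -1/11010258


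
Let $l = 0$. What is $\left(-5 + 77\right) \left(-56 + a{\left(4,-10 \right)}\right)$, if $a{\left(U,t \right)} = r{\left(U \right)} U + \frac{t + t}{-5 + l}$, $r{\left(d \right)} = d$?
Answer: $-2592$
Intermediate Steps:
$a{\left(U,t \right)} = U^{2} - \frac{2 t}{5}$ ($a{\left(U,t \right)} = U U + \frac{t + t}{-5 + 0} = U^{2} + \frac{2 t}{-5} = U^{2} + 2 t \left(- \frac{1}{5}\right) = U^{2} - \frac{2 t}{5}$)
$\left(-5 + 77\right) \left(-56 + a{\left(4,-10 \right)}\right) = \left(-5 + 77\right) \left(-56 - \left(-4 - 4^{2}\right)\right) = 72 \left(-56 + \left(16 + 4\right)\right) = 72 \left(-56 + 20\right) = 72 \left(-36\right) = -2592$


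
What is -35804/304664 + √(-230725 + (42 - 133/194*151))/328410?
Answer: -8951/76166 + I*√8685881490/63711540 ≈ -0.11752 + 0.0014628*I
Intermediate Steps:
-35804/304664 + √(-230725 + (42 - 133/194*151))/328410 = -35804*1/304664 + √(-230725 + (42 - 133*1/194*151))*(1/328410) = -8951/76166 + √(-230725 + (42 - 133/194*151))*(1/328410) = -8951/76166 + √(-230725 + (42 - 20083/194))*(1/328410) = -8951/76166 + √(-230725 - 11935/194)*(1/328410) = -8951/76166 + √(-44772585/194)*(1/328410) = -8951/76166 + (I*√8685881490/194)*(1/328410) = -8951/76166 + I*√8685881490/63711540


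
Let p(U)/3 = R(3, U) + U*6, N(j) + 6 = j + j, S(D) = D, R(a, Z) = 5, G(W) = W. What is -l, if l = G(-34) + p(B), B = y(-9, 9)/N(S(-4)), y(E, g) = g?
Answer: 214/7 ≈ 30.571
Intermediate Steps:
N(j) = -6 + 2*j (N(j) = -6 + (j + j) = -6 + 2*j)
B = -9/14 (B = 9/(-6 + 2*(-4)) = 9/(-6 - 8) = 9/(-14) = 9*(-1/14) = -9/14 ≈ -0.64286)
p(U) = 15 + 18*U (p(U) = 3*(5 + U*6) = 3*(5 + 6*U) = 15 + 18*U)
l = -214/7 (l = -34 + (15 + 18*(-9/14)) = -34 + (15 - 81/7) = -34 + 24/7 = -214/7 ≈ -30.571)
-l = -1*(-214/7) = 214/7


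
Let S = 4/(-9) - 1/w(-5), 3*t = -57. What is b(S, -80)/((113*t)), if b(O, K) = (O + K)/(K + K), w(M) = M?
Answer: -3611/15458400 ≈ -0.00023359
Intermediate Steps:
t = -19 (t = (⅓)*(-57) = -19)
S = -11/45 (S = 4/(-9) - 1/(-5) = 4*(-⅑) - 1*(-⅕) = -4/9 + ⅕ = -11/45 ≈ -0.24444)
b(O, K) = (K + O)/(2*K) (b(O, K) = (K + O)/((2*K)) = (K + O)*(1/(2*K)) = (K + O)/(2*K))
b(S, -80)/((113*t)) = ((½)*(-80 - 11/45)/(-80))/((113*(-19))) = ((½)*(-1/80)*(-3611/45))/(-2147) = (3611/7200)*(-1/2147) = -3611/15458400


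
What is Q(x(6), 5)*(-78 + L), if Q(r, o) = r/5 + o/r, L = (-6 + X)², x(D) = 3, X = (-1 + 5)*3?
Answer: -476/5 ≈ -95.200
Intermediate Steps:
X = 12 (X = 4*3 = 12)
L = 36 (L = (-6 + 12)² = 6² = 36)
Q(r, o) = r/5 + o/r (Q(r, o) = r*(⅕) + o/r = r/5 + o/r)
Q(x(6), 5)*(-78 + L) = ((⅕)*3 + 5/3)*(-78 + 36) = (⅗ + 5*(⅓))*(-42) = (⅗ + 5/3)*(-42) = (34/15)*(-42) = -476/5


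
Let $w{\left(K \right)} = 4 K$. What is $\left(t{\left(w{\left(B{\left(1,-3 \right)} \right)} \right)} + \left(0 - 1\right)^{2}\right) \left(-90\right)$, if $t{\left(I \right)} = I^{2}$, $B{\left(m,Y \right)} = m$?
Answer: $-1530$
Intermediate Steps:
$\left(t{\left(w{\left(B{\left(1,-3 \right)} \right)} \right)} + \left(0 - 1\right)^{2}\right) \left(-90\right) = \left(\left(4 \cdot 1\right)^{2} + \left(0 - 1\right)^{2}\right) \left(-90\right) = \left(4^{2} + \left(-1\right)^{2}\right) \left(-90\right) = \left(16 + 1\right) \left(-90\right) = 17 \left(-90\right) = -1530$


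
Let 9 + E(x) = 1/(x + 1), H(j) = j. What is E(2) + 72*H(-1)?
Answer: -242/3 ≈ -80.667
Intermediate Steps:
E(x) = -9 + 1/(1 + x) (E(x) = -9 + 1/(x + 1) = -9 + 1/(1 + x))
E(2) + 72*H(-1) = (-8 - 9*2)/(1 + 2) + 72*(-1) = (-8 - 18)/3 - 72 = (⅓)*(-26) - 72 = -26/3 - 72 = -242/3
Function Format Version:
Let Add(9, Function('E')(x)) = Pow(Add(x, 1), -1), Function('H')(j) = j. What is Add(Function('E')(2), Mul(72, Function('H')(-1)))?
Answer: Rational(-242, 3) ≈ -80.667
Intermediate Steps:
Function('E')(x) = Add(-9, Pow(Add(1, x), -1)) (Function('E')(x) = Add(-9, Pow(Add(x, 1), -1)) = Add(-9, Pow(Add(1, x), -1)))
Add(Function('E')(2), Mul(72, Function('H')(-1))) = Add(Mul(Pow(Add(1, 2), -1), Add(-8, Mul(-9, 2))), Mul(72, -1)) = Add(Mul(Pow(3, -1), Add(-8, -18)), -72) = Add(Mul(Rational(1, 3), -26), -72) = Add(Rational(-26, 3), -72) = Rational(-242, 3)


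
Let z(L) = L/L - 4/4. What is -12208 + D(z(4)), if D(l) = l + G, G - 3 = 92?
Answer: -12113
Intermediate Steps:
G = 95 (G = 3 + 92 = 95)
z(L) = 0 (z(L) = 1 - 4*¼ = 1 - 1 = 0)
D(l) = 95 + l (D(l) = l + 95 = 95 + l)
-12208 + D(z(4)) = -12208 + (95 + 0) = -12208 + 95 = -12113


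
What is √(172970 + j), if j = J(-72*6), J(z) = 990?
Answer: 2*√43490 ≈ 417.08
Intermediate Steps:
j = 990
√(172970 + j) = √(172970 + 990) = √173960 = 2*√43490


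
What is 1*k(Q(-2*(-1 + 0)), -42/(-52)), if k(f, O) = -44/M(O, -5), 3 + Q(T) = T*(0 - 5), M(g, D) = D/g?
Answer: 462/65 ≈ 7.1077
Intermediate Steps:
Q(T) = -3 - 5*T (Q(T) = -3 + T*(0 - 5) = -3 + T*(-5) = -3 - 5*T)
k(f, O) = 44*O/5 (k(f, O) = -44*(-O/5) = -(-44)*O/5 = 44*O/5)
1*k(Q(-2*(-1 + 0)), -42/(-52)) = 1*(44*(-42/(-52))/5) = 1*(44*(-42*(-1/52))/5) = 1*((44/5)*(21/26)) = 1*(462/65) = 462/65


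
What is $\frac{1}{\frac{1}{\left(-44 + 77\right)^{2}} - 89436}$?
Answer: $- \frac{1089}{97395803} \approx -1.1181 \cdot 10^{-5}$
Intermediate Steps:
$\frac{1}{\frac{1}{\left(-44 + 77\right)^{2}} - 89436} = \frac{1}{\frac{1}{33^{2}} - 89436} = \frac{1}{\frac{1}{1089} - 89436} = \frac{1}{- \frac{97395803}{1089}} = - \frac{1089}{97395803}$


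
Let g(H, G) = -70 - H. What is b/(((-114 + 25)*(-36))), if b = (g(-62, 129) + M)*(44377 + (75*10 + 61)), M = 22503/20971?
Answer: -1641058705/16797771 ≈ -97.695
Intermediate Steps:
M = 22503/20971 (M = 22503*(1/20971) = 22503/20971 ≈ 1.0731)
b = -6564234820/20971 (b = ((-70 - 1*(-62)) + 22503/20971)*(44377 + (75*10 + 61)) = ((-70 + 62) + 22503/20971)*(44377 + (750 + 61)) = (-8 + 22503/20971)*(44377 + 811) = -145265/20971*45188 = -6564234820/20971 ≈ -3.1302e+5)
b/(((-114 + 25)*(-36))) = -6564234820*(-1/(36*(-114 + 25)))/20971 = -6564234820/(20971*((-89*(-36)))) = -6564234820/20971/3204 = -6564234820/20971*1/3204 = -1641058705/16797771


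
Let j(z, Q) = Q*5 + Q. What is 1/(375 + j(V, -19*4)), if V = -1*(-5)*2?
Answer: -1/81 ≈ -0.012346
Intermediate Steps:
V = 10 (V = 5*2 = 10)
j(z, Q) = 6*Q (j(z, Q) = 5*Q + Q = 6*Q)
1/(375 + j(V, -19*4)) = 1/(375 + 6*(-19*4)) = 1/(375 + 6*(-76)) = 1/(375 - 456) = 1/(-81) = -1/81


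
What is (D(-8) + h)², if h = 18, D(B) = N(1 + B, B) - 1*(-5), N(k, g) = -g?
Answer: 961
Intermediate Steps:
D(B) = 5 - B (D(B) = -B - 1*(-5) = -B + 5 = 5 - B)
(D(-8) + h)² = ((5 - 1*(-8)) + 18)² = ((5 + 8) + 18)² = (13 + 18)² = 31² = 961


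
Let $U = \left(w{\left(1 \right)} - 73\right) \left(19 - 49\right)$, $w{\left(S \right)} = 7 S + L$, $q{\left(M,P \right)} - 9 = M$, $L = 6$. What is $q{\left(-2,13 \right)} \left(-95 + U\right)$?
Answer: $11935$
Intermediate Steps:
$q{\left(M,P \right)} = 9 + M$
$w{\left(S \right)} = 6 + 7 S$ ($w{\left(S \right)} = 7 S + 6 = 6 + 7 S$)
$U = 1800$ ($U = \left(\left(6 + 7 \cdot 1\right) - 73\right) \left(19 - 49\right) = \left(\left(6 + 7\right) - 73\right) \left(-30\right) = \left(13 - 73\right) \left(-30\right) = \left(-60\right) \left(-30\right) = 1800$)
$q{\left(-2,13 \right)} \left(-95 + U\right) = \left(9 - 2\right) \left(-95 + 1800\right) = 7 \cdot 1705 = 11935$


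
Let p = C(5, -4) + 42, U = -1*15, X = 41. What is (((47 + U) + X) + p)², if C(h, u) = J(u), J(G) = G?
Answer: 12321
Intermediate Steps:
U = -15
C(h, u) = u
p = 38 (p = -4 + 42 = 38)
(((47 + U) + X) + p)² = (((47 - 15) + 41) + 38)² = ((32 + 41) + 38)² = (73 + 38)² = 111² = 12321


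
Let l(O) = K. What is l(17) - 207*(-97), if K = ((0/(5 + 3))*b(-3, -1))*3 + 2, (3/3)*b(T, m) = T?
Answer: 20081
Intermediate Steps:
b(T, m) = T
K = 2 (K = ((0/(5 + 3))*(-3))*3 + 2 = ((0/8)*(-3))*3 + 2 = (((⅛)*0)*(-3))*3 + 2 = (0*(-3))*3 + 2 = 0*3 + 2 = 0 + 2 = 2)
l(O) = 2
l(17) - 207*(-97) = 2 - 207*(-97) = 2 + 20079 = 20081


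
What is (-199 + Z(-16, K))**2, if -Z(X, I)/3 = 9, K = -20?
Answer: 51076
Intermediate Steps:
Z(X, I) = -27 (Z(X, I) = -3*9 = -27)
(-199 + Z(-16, K))**2 = (-199 - 27)**2 = (-226)**2 = 51076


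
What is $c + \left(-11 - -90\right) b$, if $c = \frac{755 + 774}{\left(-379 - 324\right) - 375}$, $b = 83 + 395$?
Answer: $\frac{3700537}{98} \approx 37761.0$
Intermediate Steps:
$b = 478$
$c = - \frac{139}{98}$ ($c = \frac{1529}{-703 - 375} = \frac{1529}{-1078} = 1529 \left(- \frac{1}{1078}\right) = - \frac{139}{98} \approx -1.4184$)
$c + \left(-11 - -90\right) b = - \frac{139}{98} + \left(-11 - -90\right) 478 = - \frac{139}{98} + \left(-11 + 90\right) 478 = - \frac{139}{98} + 79 \cdot 478 = - \frac{139}{98} + 37762 = \frac{3700537}{98}$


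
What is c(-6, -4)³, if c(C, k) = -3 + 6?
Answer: 27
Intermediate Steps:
c(C, k) = 3
c(-6, -4)³ = 3³ = 27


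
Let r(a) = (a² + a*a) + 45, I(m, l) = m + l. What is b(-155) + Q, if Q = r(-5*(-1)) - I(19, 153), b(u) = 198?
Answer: 121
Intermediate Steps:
I(m, l) = l + m
r(a) = 45 + 2*a² (r(a) = (a² + a²) + 45 = 2*a² + 45 = 45 + 2*a²)
Q = -77 (Q = (45 + 2*(-5*(-1))²) - (153 + 19) = (45 + 2*5²) - 1*172 = (45 + 2*25) - 172 = (45 + 50) - 172 = 95 - 172 = -77)
b(-155) + Q = 198 - 77 = 121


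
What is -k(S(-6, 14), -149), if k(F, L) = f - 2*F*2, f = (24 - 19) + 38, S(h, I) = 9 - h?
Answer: 17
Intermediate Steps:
f = 43 (f = 5 + 38 = 43)
k(F, L) = 43 - 4*F (k(F, L) = 43 - 2*F*2 = 43 - 4*F)
-k(S(-6, 14), -149) = -(43 - 4*(9 - 1*(-6))) = -(43 - 4*(9 + 6)) = -(43 - 4*15) = -(43 - 60) = -1*(-17) = 17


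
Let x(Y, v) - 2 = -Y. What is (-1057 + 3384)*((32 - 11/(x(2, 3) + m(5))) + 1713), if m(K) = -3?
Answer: 12207442/3 ≈ 4.0691e+6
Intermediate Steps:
x(Y, v) = 2 - Y
(-1057 + 3384)*((32 - 11/(x(2, 3) + m(5))) + 1713) = (-1057 + 3384)*((32 - 11/((2 - 1*2) - 3)) + 1713) = 2327*((32 - 11/((2 - 2) - 3)) + 1713) = 2327*((32 - 11/(0 - 3)) + 1713) = 2327*((32 - 11/(-3)) + 1713) = 2327*((32 - 11*(-⅓)) + 1713) = 2327*((32 + 11/3) + 1713) = 2327*(107/3 + 1713) = 2327*(5246/3) = 12207442/3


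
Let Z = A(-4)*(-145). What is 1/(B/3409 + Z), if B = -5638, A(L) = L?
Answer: 3409/1971582 ≈ 0.0017291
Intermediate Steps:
Z = 580 (Z = -4*(-145) = 580)
1/(B/3409 + Z) = 1/(-5638/3409 + 580) = 1/(1971582/3409) = 3409/1971582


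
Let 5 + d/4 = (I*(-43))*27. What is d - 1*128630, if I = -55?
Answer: 126770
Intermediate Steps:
d = 255400 (d = -20 + 4*(-55*(-43)*27) = -20 + 4*(2365*27) = -20 + 4*63855 = -20 + 255420 = 255400)
d - 1*128630 = 255400 - 1*128630 = 255400 - 128630 = 126770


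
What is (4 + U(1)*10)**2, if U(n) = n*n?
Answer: 196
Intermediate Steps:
U(n) = n**2
(4 + U(1)*10)**2 = (4 + 1**2*10)**2 = (4 + 1*10)**2 = (4 + 10)**2 = 14**2 = 196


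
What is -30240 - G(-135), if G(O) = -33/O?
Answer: -1360811/45 ≈ -30240.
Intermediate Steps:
-30240 - G(-135) = -30240 - (-33)/(-135) = -30240 - (-33)*(-1)/135 = -30240 - 1*11/45 = -30240 - 11/45 = -1360811/45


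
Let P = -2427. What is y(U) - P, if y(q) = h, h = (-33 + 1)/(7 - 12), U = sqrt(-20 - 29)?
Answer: 12167/5 ≈ 2433.4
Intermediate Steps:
U = 7*I (U = sqrt(-49) = 7*I ≈ 7.0*I)
h = 32/5 (h = -32/(-5) = -32*(-1/5) = 32/5 ≈ 6.4000)
y(q) = 32/5
y(U) - P = 32/5 - 1*(-2427) = 32/5 + 2427 = 12167/5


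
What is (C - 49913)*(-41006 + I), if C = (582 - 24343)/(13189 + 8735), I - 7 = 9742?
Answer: 3800560763429/2436 ≈ 1.5602e+9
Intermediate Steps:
I = 9749 (I = 7 + 9742 = 9749)
C = -23761/21924 ≈ -1.0838
(C - 49913)*(-41006 + I) = (-23761/21924 - 49913)*(-41006 + 9749) = -1094316373/21924*(-31257) = 3800560763429/2436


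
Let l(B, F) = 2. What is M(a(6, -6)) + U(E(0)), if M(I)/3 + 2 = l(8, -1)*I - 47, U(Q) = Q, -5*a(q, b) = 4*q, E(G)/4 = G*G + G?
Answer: -879/5 ≈ -175.80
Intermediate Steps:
E(G) = 4*G + 4*G**2 (E(G) = 4*(G*G + G) = 4*(G**2 + G) = 4*(G + G**2) = 4*G + 4*G**2)
a(q, b) = -4*q/5
M(I) = -147 + 6*I (M(I) = -6 + 3*(2*I - 47) = -6 + 3*(-47 + 2*I) = -6 + (-141 + 6*I) = -147 + 6*I)
M(a(6, -6)) + U(E(0)) = (-147 + 6*(-4/5*6)) + 4*0*(1 + 0) = (-147 + 6*(-24/5)) + 4*0*1 = (-147 - 144/5) + 0 = -879/5 + 0 = -879/5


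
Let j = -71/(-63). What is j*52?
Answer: 3692/63 ≈ 58.603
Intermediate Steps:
j = 71/63 (j = -71*(-1/63) = 71/63 ≈ 1.1270)
j*52 = (71/63)*52 = 3692/63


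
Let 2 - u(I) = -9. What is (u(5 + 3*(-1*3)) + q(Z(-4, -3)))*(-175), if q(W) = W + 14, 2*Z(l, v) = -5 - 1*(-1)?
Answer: -4025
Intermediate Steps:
Z(l, v) = -2 (Z(l, v) = (-5 - 1*(-1))/2 = (-5 + 1)/2 = (½)*(-4) = -2)
q(W) = 14 + W
u(I) = 11 (u(I) = 2 - 1*(-9) = 2 + 9 = 11)
(u(5 + 3*(-1*3)) + q(Z(-4, -3)))*(-175) = (11 + (14 - 2))*(-175) = (11 + 12)*(-175) = 23*(-175) = -4025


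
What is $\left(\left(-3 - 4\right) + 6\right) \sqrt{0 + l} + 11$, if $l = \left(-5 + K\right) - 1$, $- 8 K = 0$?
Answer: $11 - i \sqrt{6} \approx 11.0 - 2.4495 i$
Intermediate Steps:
$K = 0$ ($K = \left(- \frac{1}{8}\right) 0 = 0$)
$l = -6$ ($l = \left(-5 + 0\right) - 1 = -5 - 1 = -6$)
$\left(\left(-3 - 4\right) + 6\right) \sqrt{0 + l} + 11 = \left(\left(-3 - 4\right) + 6\right) \sqrt{0 - 6} + 11 = \left(-7 + 6\right) \sqrt{-6} + 11 = - i \sqrt{6} + 11 = 11 - i \sqrt{6}$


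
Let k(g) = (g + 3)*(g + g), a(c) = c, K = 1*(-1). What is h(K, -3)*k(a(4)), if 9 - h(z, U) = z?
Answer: 560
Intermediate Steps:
K = -1
h(z, U) = 9 - z
k(g) = 2*g*(3 + g) (k(g) = (3 + g)*(2*g) = 2*g*(3 + g))
h(K, -3)*k(a(4)) = (9 - 1*(-1))*(2*4*(3 + 4)) = (9 + 1)*(2*4*7) = 10*56 = 560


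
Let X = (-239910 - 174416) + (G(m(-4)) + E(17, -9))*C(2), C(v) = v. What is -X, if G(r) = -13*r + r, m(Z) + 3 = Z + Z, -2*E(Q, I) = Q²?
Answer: 414351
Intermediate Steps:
E(Q, I) = -Q²/2
m(Z) = -3 + 2*Z (m(Z) = -3 + (Z + Z) = -3 + 2*Z)
G(r) = -12*r
X = -414351 (X = (-239910 - 174416) + (-12*(-3 + 2*(-4)) - ½*17²)*2 = -414326 + (-12*(-3 - 8) - ½*289)*2 = -414326 + (-12*(-11) - 289/2)*2 = -414326 + (132 - 289/2)*2 = -414326 - 25/2*2 = -414326 - 25 = -414351)
-X = -1*(-414351) = 414351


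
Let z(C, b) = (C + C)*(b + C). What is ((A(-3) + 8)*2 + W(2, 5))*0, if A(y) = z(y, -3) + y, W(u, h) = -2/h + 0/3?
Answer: 0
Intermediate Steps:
z(C, b) = 2*C*(C + b) (z(C, b) = (2*C)*(C + b) = 2*C*(C + b))
W(u, h) = -2/h (W(u, h) = -2/h + 0*(⅓) = -2/h + 0 = -2/h)
A(y) = y + 2*y*(-3 + y) (A(y) = 2*y*(y - 3) + y = 2*y*(-3 + y) + y = y + 2*y*(-3 + y))
((A(-3) + 8)*2 + W(2, 5))*0 = ((-3*(-5 + 2*(-3)) + 8)*2 - 2/5)*0 = ((-3*(-5 - 6) + 8)*2 - 2*⅕)*0 = ((-3*(-11) + 8)*2 - ⅖)*0 = ((33 + 8)*2 - ⅖)*0 = (41*2 - ⅖)*0 = (82 - ⅖)*0 = (408/5)*0 = 0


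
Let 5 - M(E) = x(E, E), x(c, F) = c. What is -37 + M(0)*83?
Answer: 378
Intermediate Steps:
M(E) = 5 - E
-37 + M(0)*83 = -37 + (5 - 1*0)*83 = -37 + (5 + 0)*83 = -37 + 5*83 = -37 + 415 = 378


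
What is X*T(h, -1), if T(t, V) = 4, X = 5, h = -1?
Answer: 20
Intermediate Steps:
X*T(h, -1) = 5*4 = 20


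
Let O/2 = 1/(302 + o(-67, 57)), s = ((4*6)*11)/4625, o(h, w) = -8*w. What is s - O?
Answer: 24953/356125 ≈ 0.070068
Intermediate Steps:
s = 264/4625 (s = (24*11)*(1/4625) = 264*(1/4625) = 264/4625 ≈ 0.057081)
O = -1/77 (O = 2/(302 - 8*57) = 2/(302 - 456) = 2/(-154) = 2*(-1/154) = -1/77 ≈ -0.012987)
s - O = 264/4625 - 1*(-1/77) = 264/4625 + 1/77 = 24953/356125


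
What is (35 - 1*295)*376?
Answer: -97760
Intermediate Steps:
(35 - 1*295)*376 = (35 - 295)*376 = -260*376 = -97760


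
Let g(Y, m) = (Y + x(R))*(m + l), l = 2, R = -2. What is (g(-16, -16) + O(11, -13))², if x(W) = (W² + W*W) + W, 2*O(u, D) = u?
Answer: 84681/4 ≈ 21170.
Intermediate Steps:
O(u, D) = u/2
x(W) = W + 2*W² (x(W) = (W² + W²) + W = 2*W² + W = W + 2*W²)
g(Y, m) = (2 + m)*(6 + Y) (g(Y, m) = (Y - 2*(1 + 2*(-2)))*(m + 2) = (Y - 2*(1 - 4))*(2 + m) = (Y - 2*(-3))*(2 + m) = (Y + 6)*(2 + m) = (6 + Y)*(2 + m) = (2 + m)*(6 + Y))
(g(-16, -16) + O(11, -13))² = ((12 + 2*(-16) + 6*(-16) - 16*(-16)) + (½)*11)² = ((12 - 32 - 96 + 256) + 11/2)² = (140 + 11/2)² = (291/2)² = 84681/4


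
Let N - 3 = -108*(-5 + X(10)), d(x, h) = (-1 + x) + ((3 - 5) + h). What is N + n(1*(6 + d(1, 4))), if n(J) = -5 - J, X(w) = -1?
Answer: 638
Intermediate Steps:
d(x, h) = -3 + h + x (d(x, h) = (-1 + x) + (-2 + h) = -3 + h + x)
N = 651 (N = 3 - 108*(-5 - 1) = 3 - 108*(-6) = 3 + 648 = 651)
N + n(1*(6 + d(1, 4))) = 651 + (-5 - (6 + (-3 + 4 + 1))) = 651 + (-5 - (6 + 2)) = 651 + (-5 - 8) = 651 - 13 = 638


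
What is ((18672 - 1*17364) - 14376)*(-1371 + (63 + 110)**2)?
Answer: -373195944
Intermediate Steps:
((18672 - 1*17364) - 14376)*(-1371 + (63 + 110)**2) = ((18672 - 17364) - 14376)*(-1371 + 173**2) = (1308 - 14376)*(-1371 + 29929) = -13068*28558 = -373195944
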